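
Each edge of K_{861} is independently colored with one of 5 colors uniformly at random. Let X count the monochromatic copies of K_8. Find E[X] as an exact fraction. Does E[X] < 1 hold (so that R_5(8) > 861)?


E[X] = C(861, 8) · 5^{1 − 28} = 7250034996615275865 · 5^{−27} = 7250034996615275865/7450580596923828125.
As a reduced fraction: E[X] = 1450006999323055173/1490116119384765625 ≈ 0.97308.
Is E[X] < 1? YES.
Since E[X] < 1, there exists a 5-coloring of K_{861} with no monochromatic K_8; hence R_5(8) > 861.

E[X] = 1450006999323055173/1490116119384765625 ≈ 0.97308; E[X] < 1, so R_5(8) > 861.


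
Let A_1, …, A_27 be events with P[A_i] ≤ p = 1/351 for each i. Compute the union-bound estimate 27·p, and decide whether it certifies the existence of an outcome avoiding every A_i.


Union bound: P[∪_{i=1}^{27} A_i] ≤ Σ_i P[A_i] ≤ 27·p = 27·(1/351) = 1/13.
Numerically: 1/13 ≈ 0.0769231.
Is 1/13 < 1? YES.
Since P[∪ A_i] ≤ 1/13 < 1, the complement has P[∩ A_i^c] ≥ 1 − 1/13 = 12/13 > 0, so some outcome avoids every A_i.

27·p = 1/13 ≈ 0.0769231; existence CERTIFIED by the union bound.


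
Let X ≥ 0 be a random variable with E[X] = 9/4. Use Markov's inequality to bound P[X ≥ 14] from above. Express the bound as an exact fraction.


μ = E[X] = 9/4, a = 14.
Markov: P[X ≥ 14] ≤ μ/a = (9/4)/14 = 9/56.
Numerically: ≈ 0.1607.
(Since a = 14 > μ = 2.2500, the bound 9/56 is < 1 and informative.)

P[X ≥ 14] ≤ 9/56 ≈ 0.1607.


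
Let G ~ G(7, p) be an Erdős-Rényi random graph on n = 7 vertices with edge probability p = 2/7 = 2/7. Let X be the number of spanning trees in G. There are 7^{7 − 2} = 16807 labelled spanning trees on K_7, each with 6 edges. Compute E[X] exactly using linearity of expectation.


K_7 has 7^{7 − 2} = 16807 labelled spanning trees.
For each such spanning tree H, let X_H = 1 if all 6 edges of H are present in G. Then P[X_H = 1] = p^{6} = (2/7)^{6} = 64/117649.
By linearity: E[X] = Σ_H E[X_H] = 16807 · p^{6} = 16807 · 64/117649 = 64/7.
Numerically: E[X] ≈ 9.14286.

E[X] = 16807 · (2/7)^{6} = 64/7 ≈ 9.14286.


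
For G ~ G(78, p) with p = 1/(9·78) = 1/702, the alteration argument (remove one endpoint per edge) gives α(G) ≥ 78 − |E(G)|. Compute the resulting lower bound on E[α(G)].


E[|E(G)|] = C(78, 2)·p = 3003 · (1/702) = 77/18.
E[α(G)] ≥ n − E[|E(G)|] = 78 − 77/18 = 1327/18.
Numerically: ≈ 73.722222.
(This is only a lower bound; the true E[α(G)] may be larger.)

E[α(G)] ≥ 1327/18 ≈ 73.722222.


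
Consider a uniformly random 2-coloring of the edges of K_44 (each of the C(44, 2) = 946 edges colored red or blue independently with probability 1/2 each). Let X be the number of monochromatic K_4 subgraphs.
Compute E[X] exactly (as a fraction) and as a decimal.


Let X = Σ_S X_S over the C(44, 4) = 135751 subsets S of size 4, where X_S = 1 if the K_4 on S is monochromatic.
For a fixed S, the K_4 on S has C(4, 2) = 6 edges. P[all 6 edges red] = (1/2)^6, and likewise for blue, so P[monochromatic] = 2·(1/2)^6 = 2^{1 − 6} = 1/32.
By linearity: E[X] = C(44, 4) · 2^{1 − 6} = 135751 · 1/32 = 135751/32.
Numerically: E[X] ≈ 4242.2188.

E[X] = C(44,4)·2^(1−C(4,2)) = 135751/32 ≈ 4242.2188.


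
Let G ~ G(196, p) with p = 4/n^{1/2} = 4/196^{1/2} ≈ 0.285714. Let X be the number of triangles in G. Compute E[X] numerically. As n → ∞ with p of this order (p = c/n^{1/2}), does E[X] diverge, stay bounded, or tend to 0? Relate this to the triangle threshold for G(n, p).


Number of potential triangles: C(196, 3) = 1235780.
Each occurs with probability p³ ≈ (0.285714)³ ≈ 2.33236152e-02.
By linearity: E[X] = C(196, 3)·p³ ≈ 1235780 · 2.33236152e-02 ≈ 28822.857143.
Since α = 1/2 < 1, p = c/n^{1/2} ≫ 1/n is above the triangle threshold p ~ 1/n. Asymptotically E[X] ~ (c³/6)·n^{3(1−α)} = (4³/6)·n^{1.5} → ∞; triangles are abundant w.h.p.

E[X] ≈ 28822.857143; in regime p = Θ(1/n^{1/2}) E[X] diverges (above the triangle threshold p ~ 1/n).


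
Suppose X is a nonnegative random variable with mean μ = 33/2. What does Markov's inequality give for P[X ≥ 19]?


μ = E[X] = 33/2, a = 19.
Markov: P[X ≥ 19] ≤ μ/a = (33/2)/19 = 33/38.
Numerically: ≈ 0.868.
(Since a = 19 > μ = 16.500, the bound 33/38 is < 1 and informative.)

P[X ≥ 19] ≤ 33/38 ≈ 0.868.


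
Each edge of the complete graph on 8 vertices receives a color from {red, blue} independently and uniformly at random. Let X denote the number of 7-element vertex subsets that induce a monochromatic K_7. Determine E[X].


Let X = Σ_S X_S over the C(8, 7) = 8 subsets S of size 7, where X_S = 1 if the K_7 on S is monochromatic.
For a fixed S, the K_7 on S has C(7, 2) = 21 edges. P[all 21 edges red] = (1/2)^21, and likewise for blue, so P[monochromatic] = 2·(1/2)^21 = 2^{1 − 21} = 1/1048576.
By linearity of expectation: E[X] = C(8, 7) · 2^{1 − 21} = 8 · 1/1048576 = 1/131072.
Numerically: E[X] ≈ 0.000.

E[X] = C(8,7)·2^(1−C(7,2)) = 1/131072 ≈ 0.000.


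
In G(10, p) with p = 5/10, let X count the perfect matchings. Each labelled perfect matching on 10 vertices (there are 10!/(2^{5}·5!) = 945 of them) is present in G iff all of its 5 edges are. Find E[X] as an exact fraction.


K_10 has 10!/(2^{5}·5!) = 945 labelled perfect matchings.
For each such perfect matching H, let X_H = 1 if all 5 edges of H are present in G. Then P[X_H = 1] = p^{5} = (1/2)^{5} = 1/32.
Summing the indicators: E[X] = Σ_H E[X_H] = 945 · p^{5} = 945 · 1/32 = 945/32.
Numerically: E[X] ≈ 29.53.

E[X] = 945 · (1/2)^{5} = 945/32 ≈ 29.53.


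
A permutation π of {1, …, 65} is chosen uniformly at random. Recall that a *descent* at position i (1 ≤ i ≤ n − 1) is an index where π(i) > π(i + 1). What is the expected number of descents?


Write X = Σ X_I over i = 1, …, 64, with X_I the indicator of one descent.
There are 64 indicators.
For each fixed i, the pair (π(i), π(i+1)) is a uniformly random ordered pair of distinct values from {1, …, 65}; by symmetry P[π(i) > π(i+1)] = 1/2.
By linearity: E[X] = 64 · (1/2) = (65 − 1) · (1/2) = 32 ≈ 32.000.

E[X] = 32 = 32.000.


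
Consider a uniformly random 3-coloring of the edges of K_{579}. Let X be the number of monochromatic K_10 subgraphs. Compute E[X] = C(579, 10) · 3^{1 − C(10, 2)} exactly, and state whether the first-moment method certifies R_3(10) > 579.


E[X] = C(579, 10) · 3^{1 − 45} = 1079152988140386124680 · 3^{−44} = 1079152988140386124680/984770902183611232881.
As a reduced fraction: E[X] = 359717662713462041560/328256967394537077627 ≈ 1.09584.
Is E[X] < 1? NO.
Since E[X] ≥ 1, the first-moment bound is inconclusive at n = 579; it does NOT by itself certify R_3(10) > 579.

E[X] = 359717662713462041560/328256967394537077627 ≈ 1.09584; E[X] ≥ 1; first-moment method inconclusive here.


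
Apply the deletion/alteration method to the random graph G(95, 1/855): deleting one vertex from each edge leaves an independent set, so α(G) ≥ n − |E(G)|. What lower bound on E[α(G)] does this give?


E[|E(G)|] = C(95, 2)·p = 4465 · (1/855) = 47/9.
E[α(G)] ≥ n − E[|E(G)|] = 95 − 47/9 = 808/9.
Numerically: ≈ 89.77778.
(This is only a lower bound; the true E[α(G)] may be larger.)

E[α(G)] ≥ 808/9 ≈ 89.77778.


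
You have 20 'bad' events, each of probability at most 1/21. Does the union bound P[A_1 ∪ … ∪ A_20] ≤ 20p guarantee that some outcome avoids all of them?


Union bound: P[∪_{i=1}^{20} A_i] ≤ Σ_i P[A_i] ≤ 20·p = 20·(1/21) = 20/21.
Numerically: 20/21 ≈ 0.9524.
Is 20/21 < 1? YES.
Since P[∪ A_i] ≤ 20/21 < 1, the complement has P[∩ A_i^c] ≥ 1 − 20/21 = 1/21 > 0, so some outcome avoids every A_i.

20·p = 20/21 ≈ 0.9524; existence CERTIFIED by the union bound.


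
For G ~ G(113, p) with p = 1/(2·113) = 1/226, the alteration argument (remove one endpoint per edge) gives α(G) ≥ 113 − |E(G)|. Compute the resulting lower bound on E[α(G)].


E[|E(G)|] = C(113, 2)·p = 6328 · (1/226) = 28.
E[α(G)] ≥ n − E[|E(G)|] = 113 − 28 = 85.
Numerically: ≈ 85.0000.
(This is only a lower bound; the true E[α(G)] may be larger.)

E[α(G)] ≥ 85 ≈ 85.0000.


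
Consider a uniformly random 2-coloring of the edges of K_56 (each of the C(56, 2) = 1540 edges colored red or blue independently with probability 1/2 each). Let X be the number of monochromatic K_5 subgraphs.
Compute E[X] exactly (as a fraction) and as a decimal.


Let X = Σ_S X_S over the C(56, 5) = 3819816 subsets S of size 5, where X_S = 1 if the K_5 on S is monochromatic.
For a fixed S, the K_5 on S has C(5, 2) = 10 edges. P[all 10 edges red] = (1/2)^10, and likewise for blue, so P[monochromatic] = 2·(1/2)^10 = 2^{1 − 10} = 1/512.
Summing: E[X] = C(56, 5) · 2^{1 − 10} = 3819816 · 1/512 = 477477/64.
Numerically: E[X] ≈ 7460.5781.

E[X] = C(56,5)·2^(1−C(5,2)) = 477477/64 ≈ 7460.5781.


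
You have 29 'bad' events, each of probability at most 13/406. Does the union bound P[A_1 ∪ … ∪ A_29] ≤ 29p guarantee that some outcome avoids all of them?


Union bound: P[∪_{i=1}^{29} A_i] ≤ Σ_i P[A_i] ≤ 29·p = 29·(13/406) = 13/14.
Numerically: 13/14 ≈ 0.92857.
Is 13/14 < 1? YES.
Since P[∪ A_i] ≤ 13/14 < 1, the complement has P[∩ A_i^c] ≥ 1 − 13/14 = 1/14 > 0, so some outcome avoids every A_i.

29·p = 13/14 ≈ 0.92857; existence CERTIFIED by the union bound.


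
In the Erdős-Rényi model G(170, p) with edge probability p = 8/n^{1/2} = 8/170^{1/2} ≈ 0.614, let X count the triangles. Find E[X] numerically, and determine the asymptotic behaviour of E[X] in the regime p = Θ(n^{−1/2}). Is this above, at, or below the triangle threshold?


Number of potential triangles: C(170, 3) = 804440.
Each occurs with probability p³ ≈ (0.614)³ ≈ 2.30992e-01.
By linearity: E[X] = C(170, 3)·p³ ≈ 804440 · 2.30992e-01 ≈ 185819.050.
Since α = 1/2 < 1, p = c/n^{1/2} ≫ 1/n is above the triangle threshold p ~ 1/n. Asymptotically E[X] ~ (c³/6)·n^{3(1−α)} = (8³/6)·n^{1.5} → ∞; triangles are abundant w.h.p.

E[X] ≈ 185819.050; in regime p = Θ(1/n^{1/2}) E[X] diverges (above the triangle threshold p ~ 1/n).


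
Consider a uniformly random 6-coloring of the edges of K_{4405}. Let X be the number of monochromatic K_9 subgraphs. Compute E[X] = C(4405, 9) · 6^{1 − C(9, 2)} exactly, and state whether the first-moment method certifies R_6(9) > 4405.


E[X] = C(4405, 9) · 6^{1 − 36} = 1706862792900636302463627150 · 6^{−35} = 1706862792900636302463627150/1719070799748422591028658176.
As a reduced fraction: E[X] = 284477132150106050410604525/286511799958070431838109696 ≈ 0.9928985.
Is E[X] < 1? YES.
Since E[X] < 1, there exists a 6-coloring of K_{4405} with no monochromatic K_9; hence R_6(9) > 4405.

E[X] = 284477132150106050410604525/286511799958070431838109696 ≈ 0.9928985; E[X] < 1, so R_6(9) > 4405.


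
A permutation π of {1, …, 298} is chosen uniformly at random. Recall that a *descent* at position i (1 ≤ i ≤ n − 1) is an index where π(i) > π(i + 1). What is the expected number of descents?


Write X = Σ X_I over i = 1, …, 297, with X_I the indicator of one descent.
There are 297 indicators.
For each fixed i, the pair (π(i), π(i+1)) is a uniformly random ordered pair of distinct values from {1, …, 298}; by symmetry P[π(i) > π(i+1)] = 1/2.
By linearity: E[X] = 297 · (1/2) = (298 − 1) · (1/2) = 297/2 ≈ 148.5000.

E[X] = 297/2 = 148.5000.


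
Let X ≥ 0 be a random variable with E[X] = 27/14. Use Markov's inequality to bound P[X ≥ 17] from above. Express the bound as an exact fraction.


μ = E[X] = 27/14, a = 17.
Markov: P[X ≥ 17] ≤ μ/a = (27/14)/17 = 27/238.
Numerically: ≈ 0.113445.
(Since a = 17 > μ = 1.928571, the bound 27/238 is < 1 and informative.)

P[X ≥ 17] ≤ 27/238 ≈ 0.113445.


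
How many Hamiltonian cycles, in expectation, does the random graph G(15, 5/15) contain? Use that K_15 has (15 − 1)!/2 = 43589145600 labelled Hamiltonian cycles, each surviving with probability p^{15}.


K_15 has (15 − 1)!/2 = 43589145600 labelled Hamiltonian cycles.
For each such Hamiltonian cycle H, let X_H = 1 if all 15 edges of H are present in G. Then P[X_H = 1] = p^{15} = (1/3)^{15} = 1/14348907.
By linearity: E[X] = Σ_H E[X_H] = 43589145600 · p^{15} = 43589145600 · 1/14348907 = 179379200/59049.
Numerically: E[X] ≈ 3037.8.

E[X] = 43589145600 · (1/3)^{15} = 179379200/59049 ≈ 3037.8.


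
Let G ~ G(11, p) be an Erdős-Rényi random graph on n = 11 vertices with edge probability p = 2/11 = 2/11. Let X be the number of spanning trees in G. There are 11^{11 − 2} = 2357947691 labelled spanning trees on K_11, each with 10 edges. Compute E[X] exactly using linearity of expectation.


K_11 has 11^{11 − 2} = 2357947691 labelled spanning trees.
For each such spanning tree H, let X_H = 1 if all 10 edges of H are present in G. Then P[X_H = 1] = p^{10} = (2/11)^{10} = 1024/25937424601.
By linearity: E[X] = Σ_H E[X_H] = 2357947691 · p^{10} = 2357947691 · 1024/25937424601 = 1024/11.
Numerically: E[X] ≈ 93.09.

E[X] = 2357947691 · (2/11)^{10} = 1024/11 ≈ 93.09.


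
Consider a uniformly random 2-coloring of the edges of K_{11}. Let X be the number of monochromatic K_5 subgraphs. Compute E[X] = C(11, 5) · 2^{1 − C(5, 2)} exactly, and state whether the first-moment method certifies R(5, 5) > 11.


E[X] = C(11, 5) · 2^{1 − 10} = 462 · 2^{−9} = 462/512.
As a reduced fraction: E[X] = 231/256 ≈ 0.90234.
Is E[X] < 1? YES.
Since E[X] < 1, there exists a 2-coloring of K_{11} with no monochromatic K_5; hence R(5, 5) > 11.

E[X] = 231/256 ≈ 0.90234; E[X] < 1, so R(5, 5) > 11.


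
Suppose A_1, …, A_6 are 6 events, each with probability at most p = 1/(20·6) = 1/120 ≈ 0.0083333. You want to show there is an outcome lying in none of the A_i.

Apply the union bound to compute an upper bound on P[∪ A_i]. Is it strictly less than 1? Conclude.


Union bound: P[∪_{i=1}^{6} A_i] ≤ Σ_i P[A_i] ≤ 6·p = 6·(1/120) = 1/20.
Numerically: 1/20 ≈ 0.0500000.
Is 1/20 < 1? YES.
Since P[∪ A_i] ≤ 1/20 < 1, the complement has P[∩ A_i^c] ≥ 1 − 1/20 = 19/20 > 0, so some outcome avoids every A_i.

6·p = 1/20 ≈ 0.0500000; existence CERTIFIED by the union bound.


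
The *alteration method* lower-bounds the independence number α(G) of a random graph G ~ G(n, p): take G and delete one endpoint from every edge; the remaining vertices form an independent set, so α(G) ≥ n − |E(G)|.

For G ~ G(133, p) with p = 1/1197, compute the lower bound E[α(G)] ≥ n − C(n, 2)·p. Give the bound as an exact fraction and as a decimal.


E[|E(G)|] = C(133, 2)·p = 8778 · (1/1197) = 22/3.
E[α(G)] ≥ n − E[|E(G)|] = 133 − 22/3 = 377/3.
Numerically: ≈ 125.66667.
(This is only a lower bound; the true E[α(G)] may be larger.)

E[α(G)] ≥ 377/3 ≈ 125.66667.


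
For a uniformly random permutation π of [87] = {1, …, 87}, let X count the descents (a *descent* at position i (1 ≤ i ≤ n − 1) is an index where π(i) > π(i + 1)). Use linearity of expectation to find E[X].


Write X = Σ X_I over i = 1, …, 86, with X_I the indicator of one descent.
There are 86 indicators.
For each fixed i, the pair (π(i), π(i+1)) is a uniformly random ordered pair of distinct values from {1, …, 87}; by symmetry P[π(i) > π(i+1)] = 1/2.
By linearity: E[X] = 86 · (1/2) = (87 − 1) · (1/2) = 43 ≈ 43.000000.

E[X] = 43 = 43.000000.


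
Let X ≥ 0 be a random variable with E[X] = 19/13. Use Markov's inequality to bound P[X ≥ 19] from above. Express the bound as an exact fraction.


μ = E[X] = 19/13, a = 19.
Markov: P[X ≥ 19] ≤ μ/a = (19/13)/19 = 1/13.
Numerically: ≈ 0.07692.
(Since a = 19 > μ = 1.46154, the bound 1/13 is < 1 and informative.)

P[X ≥ 19] ≤ 1/13 ≈ 0.07692.


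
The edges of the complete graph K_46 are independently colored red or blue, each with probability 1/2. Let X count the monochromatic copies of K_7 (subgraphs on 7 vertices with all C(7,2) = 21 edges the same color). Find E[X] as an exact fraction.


Let X = Σ_S X_S over the C(46, 7) = 53524680 subsets S of size 7, where X_S = 1 if the K_7 on S is monochromatic.
For a fixed S, the K_7 on S has C(7, 2) = 21 edges. P[all 21 edges red] = (1/2)^21, and likewise for blue, so P[monochromatic] = 2·(1/2)^21 = 2^{1 − 21} = 1/1048576.
By linearity of expectation: E[X] = C(46, 7) · 2^{1 − 21} = 53524680 · 1/1048576 = 6690585/131072.
Numerically: E[X] ≈ 51.045.

E[X] = C(46,7)·2^(1−C(7,2)) = 6690585/131072 ≈ 51.045.


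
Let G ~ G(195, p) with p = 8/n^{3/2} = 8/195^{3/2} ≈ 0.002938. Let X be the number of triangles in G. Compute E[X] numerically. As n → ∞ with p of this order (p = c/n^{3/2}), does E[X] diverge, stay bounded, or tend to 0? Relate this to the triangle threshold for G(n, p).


Number of potential triangles: C(195, 3) = 1216865.
Each occurs with probability p³ ≈ (0.002938)³ ≈ 2.535795e-08.
By linearity: E[X] = C(195, 3)·p³ ≈ 1216865 · 2.535795e-08 ≈ 0.0309.
Since α = 3/2 > 1, p = c/n^{3/2} = o(1/n) is below the triangle threshold p ~ 1/n. Asymptotically E[X] ~ (c³/6)·n^{3(1−α)} = (8³/6)·n^{-1.5} → 0, so by Markov's inequality G has no triangles w.h.p.

E[X] ≈ 0.0309; in regime p = Θ(1/n^{3/2}) E[X] tends to 0 (below the triangle threshold p ~ 1/n).


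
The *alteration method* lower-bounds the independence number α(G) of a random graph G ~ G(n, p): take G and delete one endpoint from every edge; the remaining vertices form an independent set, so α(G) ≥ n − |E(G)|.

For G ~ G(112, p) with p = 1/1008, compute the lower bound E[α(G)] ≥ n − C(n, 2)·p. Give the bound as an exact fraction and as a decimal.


E[|E(G)|] = C(112, 2)·p = 6216 · (1/1008) = 37/6.
E[α(G)] ≥ n − E[|E(G)|] = 112 − 37/6 = 635/6.
Numerically: ≈ 105.833.
(This is only a lower bound; the true E[α(G)] may be larger.)

E[α(G)] ≥ 635/6 ≈ 105.833.


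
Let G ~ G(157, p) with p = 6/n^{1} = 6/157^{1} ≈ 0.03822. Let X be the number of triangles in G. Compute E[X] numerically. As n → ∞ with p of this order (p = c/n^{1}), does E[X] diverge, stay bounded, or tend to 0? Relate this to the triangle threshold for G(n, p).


Number of potential triangles: C(157, 3) = 632710.
Each occurs with probability p³ ≈ (0.03822)³ ≈ 5.581550e-05.
By linearity: E[X] = C(157, 3)·p³ ≈ 632710 · 5.581550e-05 ≈ 35.3150.
Here α = 1, so p = 6/n is exactly at the triangle threshold p ~ 1/n. Asymptotically E[X] → c³/6 = 6³/6 = 36 ≈ 36.0000, a bounded constant. In this regime the triangle count is asymptotically Poisson(c³/6).

E[X] ≈ 35.3150; in regime p = Θ(1/n^{1}) E[X] stays bounded (at the triangle threshold p ~ 1/n).


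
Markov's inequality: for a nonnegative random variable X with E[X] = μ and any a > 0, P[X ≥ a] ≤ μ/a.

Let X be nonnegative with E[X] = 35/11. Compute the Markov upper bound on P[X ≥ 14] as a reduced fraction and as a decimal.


μ = E[X] = 35/11, a = 14.
Markov: P[X ≥ 14] ≤ μ/a = (35/11)/14 = 5/22.
Numerically: ≈ 0.227273.
(Since a = 14 > μ = 3.181818, the bound 5/22 is < 1 and informative.)

P[X ≥ 14] ≤ 5/22 ≈ 0.227273.


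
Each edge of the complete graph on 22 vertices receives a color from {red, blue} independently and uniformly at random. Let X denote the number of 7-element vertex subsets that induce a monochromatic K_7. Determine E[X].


Let X = Σ_S X_S over the C(22, 7) = 170544 subsets S of size 7, where X_S = 1 if the K_7 on S is monochromatic.
For a fixed S, the K_7 on S has C(7, 2) = 21 edges. P[all 21 edges red] = (1/2)^21, and likewise for blue, so P[monochromatic] = 2·(1/2)^21 = 2^{1 − 21} = 1/1048576.
Summing: E[X] = C(22, 7) · 2^{1 − 21} = 170544 · 1/1048576 = 10659/65536.
Numerically: E[X] ≈ 0.162643.

E[X] = C(22,7)·2^(1−C(7,2)) = 10659/65536 ≈ 0.162643.


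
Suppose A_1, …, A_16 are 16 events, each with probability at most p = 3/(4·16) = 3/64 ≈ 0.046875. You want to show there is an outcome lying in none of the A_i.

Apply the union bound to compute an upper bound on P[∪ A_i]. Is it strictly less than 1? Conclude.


Union bound: P[∪_{i=1}^{16} A_i] ≤ Σ_i P[A_i] ≤ 16·p = 16·(3/64) = 3/4.
Numerically: 3/4 ≈ 0.750000.
Is 3/4 < 1? YES.
Since P[∪ A_i] ≤ 3/4 < 1, the complement has P[∩ A_i^c] ≥ 1 − 3/4 = 1/4 > 0, so some outcome avoids every A_i.

16·p = 3/4 ≈ 0.750000; existence CERTIFIED by the union bound.


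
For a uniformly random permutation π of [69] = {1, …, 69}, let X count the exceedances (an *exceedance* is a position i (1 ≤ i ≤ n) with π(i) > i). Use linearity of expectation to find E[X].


Write X = Σ_{i=1}^{69} X_i, where X_i = 1_{π(i) > i}.
For each fixed i, π(i) is uniform over {1, …, 69} (marginal of a uniform permutation), so P[π(i) > i] = (n − i)/n. Summing: Σ_{i=1}^{69} (n − i)/n = (0 + 1 + … + 68)/69 = 69(69 − 1)/(2·69) = (69 − 1)/2.
Hence E[X] = Σ_{i=1}^{69} (69 − i)/69 = 34 ≈ 34.0000.

E[X] = 34 = 34.0000.


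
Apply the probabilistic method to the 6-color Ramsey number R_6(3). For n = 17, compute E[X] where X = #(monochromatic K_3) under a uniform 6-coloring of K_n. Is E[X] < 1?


E[X] = C(17, 3) · 6^{1 − 3} = 680 · 6^{−2} = 680/36.
As a reduced fraction: E[X] = 170/9 ≈ 18.88889.
Is E[X] < 1? NO.
Since E[X] ≥ 1, the first-moment bound is inconclusive at n = 17; it does NOT by itself certify R_6(3) > 17.

E[X] = 170/9 ≈ 18.88889; E[X] ≥ 1; first-moment method inconclusive here.


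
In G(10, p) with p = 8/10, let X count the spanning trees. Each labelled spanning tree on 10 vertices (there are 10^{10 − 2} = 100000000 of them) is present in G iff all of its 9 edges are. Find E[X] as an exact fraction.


K_10 has 10^{10 − 2} = 100000000 labelled spanning trees.
For each such spanning tree H, let X_H = 1 if all 9 edges of H are present in G. Then P[X_H = 1] = p^{9} = (4/5)^{9} = 262144/1953125.
Summing the indicators: E[X] = Σ_H E[X_H] = 100000000 · p^{9} = 100000000 · 262144/1953125 = 67108864/5.
Numerically: E[X] ≈ 1.342e+07.

E[X] = 100000000 · (4/5)^{9} = 67108864/5 ≈ 1.342e+07.


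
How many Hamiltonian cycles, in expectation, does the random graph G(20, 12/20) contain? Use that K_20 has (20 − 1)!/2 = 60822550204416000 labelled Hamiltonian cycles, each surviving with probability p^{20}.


K_20 has (20 − 1)!/2 = 60822550204416000 labelled Hamiltonian cycles.
For each such Hamiltonian cycle H, let X_H = 1 if all 20 edges of H are present in G. Then P[X_H = 1] = p^{20} = (3/5)^{20} = 3486784401/95367431640625.
By linearity of expectation: E[X] = Σ_H E[X_H] = 60822550204416000 · p^{20} = 60822550204416000 · 3486784401/95367431640625 = 1696600954254376560918528/762939453125.
Numerically: E[X] ≈ 2.224e+12.

E[X] = 60822550204416000 · (3/5)^{20} = 1696600954254376560918528/762939453125 ≈ 2.224e+12.


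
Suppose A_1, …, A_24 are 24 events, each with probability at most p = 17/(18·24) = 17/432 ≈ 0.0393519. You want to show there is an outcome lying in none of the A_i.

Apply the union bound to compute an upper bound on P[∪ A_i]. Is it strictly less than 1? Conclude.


Union bound: P[∪_{i=1}^{24} A_i] ≤ Σ_i P[A_i] ≤ 24·p = 24·(17/432) = 17/18.
Numerically: 17/18 ≈ 0.9444444.
Is 17/18 < 1? YES.
Since P[∪ A_i] ≤ 17/18 < 1, the complement has P[∩ A_i^c] ≥ 1 − 17/18 = 1/18 > 0, so some outcome avoids every A_i.

24·p = 17/18 ≈ 0.9444444; existence CERTIFIED by the union bound.


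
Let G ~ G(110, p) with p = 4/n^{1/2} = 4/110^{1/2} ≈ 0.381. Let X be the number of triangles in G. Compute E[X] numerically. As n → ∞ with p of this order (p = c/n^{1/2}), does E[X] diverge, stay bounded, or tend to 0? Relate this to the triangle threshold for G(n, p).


Number of potential triangles: C(110, 3) = 215820.
Each occurs with probability p³ ≈ (0.381)³ ≈ 5.54742e-02.
By linearity: E[X] = C(110, 3)·p³ ≈ 215820 · 5.54742e-02 ≈ 11972.439.
Since α = 1/2 < 1, p = c/n^{1/2} ≫ 1/n is above the triangle threshold p ~ 1/n. Asymptotically E[X] ~ (c³/6)·n^{3(1−α)} = (4³/6)·n^{1.5} → ∞; triangles are abundant w.h.p.

E[X] ≈ 11972.439; in regime p = Θ(1/n^{1/2}) E[X] diverges (above the triangle threshold p ~ 1/n).


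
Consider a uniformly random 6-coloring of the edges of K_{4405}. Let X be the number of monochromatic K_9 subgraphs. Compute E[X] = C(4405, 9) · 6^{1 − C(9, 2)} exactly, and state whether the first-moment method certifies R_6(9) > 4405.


E[X] = C(4405, 9) · 6^{1 − 36} = 1706862792900636302463627150 · 6^{−35} = 1706862792900636302463627150/1719070799748422591028658176.
As a reduced fraction: E[X] = 284477132150106050410604525/286511799958070431838109696 ≈ 0.9929.
Is E[X] < 1? YES.
Since E[X] < 1, there exists a 6-coloring of K_{4405} with no monochromatic K_9; hence R_6(9) > 4405.

E[X] = 284477132150106050410604525/286511799958070431838109696 ≈ 0.9929; E[X] < 1, so R_6(9) > 4405.


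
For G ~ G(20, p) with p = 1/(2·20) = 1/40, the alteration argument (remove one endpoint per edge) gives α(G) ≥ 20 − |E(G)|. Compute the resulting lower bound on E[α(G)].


E[|E(G)|] = C(20, 2)·p = 190 · (1/40) = 19/4.
E[α(G)] ≥ n − E[|E(G)|] = 20 − 19/4 = 61/4.
Numerically: ≈ 15.250000.
(This is only a lower bound; the true E[α(G)] may be larger.)

E[α(G)] ≥ 61/4 ≈ 15.250000.


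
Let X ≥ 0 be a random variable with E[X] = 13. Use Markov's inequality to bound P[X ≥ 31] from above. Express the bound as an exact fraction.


μ = E[X] = 13, a = 31.
Markov: P[X ≥ 31] ≤ μ/a = (13)/31 = 13/31.
Numerically: ≈ 0.419.
(Since a = 31 > μ = 13.000, the bound 13/31 is < 1 and informative.)

P[X ≥ 31] ≤ 13/31 ≈ 0.419.


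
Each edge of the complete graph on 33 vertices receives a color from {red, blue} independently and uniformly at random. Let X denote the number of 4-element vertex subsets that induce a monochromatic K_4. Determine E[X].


Let X = Σ_S X_S over the C(33, 4) = 40920 subsets S of size 4, where X_S = 1 if the K_4 on S is monochromatic.
For a fixed S, the K_4 on S has C(4, 2) = 6 edges. P[all 6 edges red] = (1/2)^6, and likewise for blue, so P[monochromatic] = 2·(1/2)^6 = 2^{1 − 6} = 1/32.
By linearity: E[X] = C(33, 4) · 2^{1 − 6} = 40920 · 1/32 = 5115/4.
Numerically: E[X] ≈ 1278.750000.

E[X] = C(33,4)·2^(1−C(4,2)) = 5115/4 ≈ 1278.750000.


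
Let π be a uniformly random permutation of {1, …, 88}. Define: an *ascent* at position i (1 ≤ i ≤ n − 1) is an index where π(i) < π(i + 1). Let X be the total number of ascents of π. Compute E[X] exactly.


Write X = Σ X_I over i = 1, …, 87, with X_I the indicator of one ascent.
There are 87 indicators.
For each fixed i, the pair (π(i), π(i+1)) is a uniformly random ordered pair of distinct values from {1, …, 88}; by symmetry P[π(i) < π(i+1)] = 1/2.
By linearity: E[X] = 87 · (1/2) = (88 − 1) · (1/2) = 87/2 ≈ 43.500.

E[X] = 87/2 = 43.500.


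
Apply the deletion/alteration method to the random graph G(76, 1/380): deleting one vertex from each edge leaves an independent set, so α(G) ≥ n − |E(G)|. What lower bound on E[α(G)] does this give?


E[|E(G)|] = C(76, 2)·p = 2850 · (1/380) = 15/2.
E[α(G)] ≥ n − E[|E(G)|] = 76 − 15/2 = 137/2.
Numerically: ≈ 68.5000.
(This is only a lower bound; the true E[α(G)] may be larger.)

E[α(G)] ≥ 137/2 ≈ 68.5000.


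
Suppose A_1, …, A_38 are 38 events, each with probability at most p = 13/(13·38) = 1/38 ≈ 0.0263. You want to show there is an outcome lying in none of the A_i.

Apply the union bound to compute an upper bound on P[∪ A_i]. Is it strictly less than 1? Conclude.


Union bound: P[∪_{i=1}^{38} A_i] ≤ Σ_i P[A_i] ≤ 38·p = 38·(1/38) = 1.
Numerically: 1 ≈ 1.0000.
Is 1 < 1? NO.
Since the bound 1 is ≥ 1, the union bound is uninformative here; it does NOT by itself certify existence.

38·p = 1 ≈ 1.0000; existence NOT certified by the union bound.


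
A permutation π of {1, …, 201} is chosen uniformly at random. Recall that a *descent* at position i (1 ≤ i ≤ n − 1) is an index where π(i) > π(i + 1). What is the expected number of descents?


Write X = Σ X_I over i = 1, …, 200, with X_I the indicator of one descent.
There are 200 indicators.
For each fixed i, the pair (π(i), π(i+1)) is a uniformly random ordered pair of distinct values from {1, …, 201}; by symmetry P[π(i) > π(i+1)] = 1/2.
By linearity: E[X] = 200 · (1/2) = (201 − 1) · (1/2) = 100 ≈ 100.00000.

E[X] = 100 = 100.00000.


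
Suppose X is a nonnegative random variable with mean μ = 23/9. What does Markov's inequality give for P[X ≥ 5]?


μ = E[X] = 23/9, a = 5.
Markov: P[X ≥ 5] ≤ μ/a = (23/9)/5 = 23/45.
Numerically: ≈ 0.511.
(Since a = 5 > μ = 2.556, the bound 23/45 is < 1 and informative.)

P[X ≥ 5] ≤ 23/45 ≈ 0.511.


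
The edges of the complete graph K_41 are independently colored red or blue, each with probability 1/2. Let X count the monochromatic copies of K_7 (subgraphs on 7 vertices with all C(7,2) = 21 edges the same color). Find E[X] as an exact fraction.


Let X = Σ_S X_S over the C(41, 7) = 22481940 subsets S of size 7, where X_S = 1 if the K_7 on S is monochromatic.
For a fixed S, the K_7 on S has C(7, 2) = 21 edges. P[all 21 edges red] = (1/2)^21, and likewise for blue, so P[monochromatic] = 2·(1/2)^21 = 2^{1 − 21} = 1/1048576.
By linearity of expectation: E[X] = C(41, 7) · 2^{1 − 21} = 22481940 · 1/1048576 = 5620485/262144.
Numerically: E[X] ≈ 21.44045.

E[X] = C(41,7)·2^(1−C(7,2)) = 5620485/262144 ≈ 21.44045.


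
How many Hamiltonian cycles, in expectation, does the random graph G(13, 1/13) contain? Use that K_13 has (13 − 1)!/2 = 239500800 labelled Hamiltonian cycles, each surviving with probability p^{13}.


K_13 has (13 − 1)!/2 = 239500800 labelled Hamiltonian cycles.
For each such Hamiltonian cycle H, let X_H = 1 if all 13 edges of H are present in G. Then P[X_H = 1] = p^{13} = (1/13)^{13} = 1/302875106592253.
By linearity: E[X] = Σ_H E[X_H] = 239500800 · p^{13} = 239500800 · 1/302875106592253 = 239500800/302875106592253.
Numerically: E[X] ≈ 7.91e-07.

E[X] = 239500800 · (1/13)^{13} = 239500800/302875106592253 ≈ 7.91e-07.


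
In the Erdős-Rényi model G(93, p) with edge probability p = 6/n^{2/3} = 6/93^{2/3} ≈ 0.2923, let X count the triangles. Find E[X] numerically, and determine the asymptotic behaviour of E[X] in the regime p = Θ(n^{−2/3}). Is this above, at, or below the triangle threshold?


Number of potential triangles: C(93, 3) = 129766.
Each occurs with probability p³ ≈ (0.2923)³ ≈ 2.497399e-02.
By linearity: E[X] = C(93, 3)·p³ ≈ 129766 · 2.497399e-02 ≈ 3240.7742.
Since α = 2/3 < 1, p = c/n^{2/3} ≫ 1/n is above the triangle threshold p ~ 1/n. Asymptotically E[X] ~ (c³/6)·n^{3(1−α)} = (6³/6)·n^{1} → ∞; triangles are abundant w.h.p.

E[X] ≈ 3240.7742; in regime p = Θ(1/n^{2/3}) E[X] diverges (above the triangle threshold p ~ 1/n).


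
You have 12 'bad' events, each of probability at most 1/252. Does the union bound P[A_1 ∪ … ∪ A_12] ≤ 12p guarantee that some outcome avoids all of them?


Union bound: P[∪_{i=1}^{12} A_i] ≤ Σ_i P[A_i] ≤ 12·p = 12·(1/252) = 1/21.
Numerically: 1/21 ≈ 0.047619.
Is 1/21 < 1? YES.
Since P[∪ A_i] ≤ 1/21 < 1, the complement has P[∩ A_i^c] ≥ 1 − 1/21 = 20/21 > 0, so some outcome avoids every A_i.

12·p = 1/21 ≈ 0.047619; existence CERTIFIED by the union bound.


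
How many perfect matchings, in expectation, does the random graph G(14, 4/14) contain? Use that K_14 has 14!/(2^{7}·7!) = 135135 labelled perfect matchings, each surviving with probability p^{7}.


K_14 has 14!/(2^{7}·7!) = 135135 labelled perfect matchings.
For each such perfect matching H, let X_H = 1 if all 7 edges of H are present in G. Then P[X_H = 1] = p^{7} = (2/7)^{7} = 128/823543.
Summing the indicators: E[X] = Σ_H E[X_H] = 135135 · p^{7} = 135135 · 128/823543 = 2471040/117649.
Numerically: E[X] ≈ 21.003.

E[X] = 135135 · (2/7)^{7} = 2471040/117649 ≈ 21.003.


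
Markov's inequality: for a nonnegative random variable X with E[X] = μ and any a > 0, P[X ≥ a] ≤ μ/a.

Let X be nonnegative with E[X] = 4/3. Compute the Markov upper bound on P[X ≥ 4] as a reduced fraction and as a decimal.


μ = E[X] = 4/3, a = 4.
Markov: P[X ≥ 4] ≤ μ/a = (4/3)/4 = 1/3.
Numerically: ≈ 0.333333.
(Since a = 4 > μ = 1.333333, the bound 1/3 is < 1 and informative.)

P[X ≥ 4] ≤ 1/3 ≈ 0.333333.


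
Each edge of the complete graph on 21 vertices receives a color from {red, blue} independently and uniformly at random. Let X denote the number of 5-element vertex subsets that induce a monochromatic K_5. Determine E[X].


Let X = Σ_S X_S over the C(21, 5) = 20349 subsets S of size 5, where X_S = 1 if the K_5 on S is monochromatic.
For a fixed S, the K_5 on S has C(5, 2) = 10 edges. P[all 10 edges red] = (1/2)^10, and likewise for blue, so P[monochromatic] = 2·(1/2)^10 = 2^{1 − 10} = 1/512.
By linearity of expectation: E[X] = C(21, 5) · 2^{1 − 10} = 20349 · 1/512 = 20349/512.
Numerically: E[X] ≈ 39.7441.

E[X] = C(21,5)·2^(1−C(5,2)) = 20349/512 ≈ 39.7441.


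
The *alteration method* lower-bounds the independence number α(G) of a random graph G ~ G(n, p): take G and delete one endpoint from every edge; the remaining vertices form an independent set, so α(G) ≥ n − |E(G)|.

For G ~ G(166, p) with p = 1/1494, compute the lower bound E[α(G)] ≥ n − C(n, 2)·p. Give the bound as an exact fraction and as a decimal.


E[|E(G)|] = C(166, 2)·p = 13695 · (1/1494) = 55/6.
E[α(G)] ≥ n − E[|E(G)|] = 166 − 55/6 = 941/6.
Numerically: ≈ 156.8333.
(This is only a lower bound; the true E[α(G)] may be larger.)

E[α(G)] ≥ 941/6 ≈ 156.8333.


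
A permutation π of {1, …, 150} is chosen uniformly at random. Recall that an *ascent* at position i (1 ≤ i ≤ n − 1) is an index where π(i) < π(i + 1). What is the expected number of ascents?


Write X = Σ X_I over i = 1, …, 149, with X_I the indicator of one ascent.
There are 149 indicators.
For each fixed i, the pair (π(i), π(i+1)) is a uniformly random ordered pair of distinct values from {1, …, 150}; by symmetry P[π(i) < π(i+1)] = 1/2.
By linearity: E[X] = 149 · (1/2) = (150 − 1) · (1/2) = 149/2 ≈ 74.500.

E[X] = 149/2 = 74.500.


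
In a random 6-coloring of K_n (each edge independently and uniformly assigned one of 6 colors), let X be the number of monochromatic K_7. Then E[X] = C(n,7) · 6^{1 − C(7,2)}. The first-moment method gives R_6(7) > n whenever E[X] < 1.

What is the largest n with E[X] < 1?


We need C(n, 7) · 6^{1 − 21} < 1, i.e. C(n, 7) < 6^{21 − 1} = 3656158440062976.
Check values of n near the boundary:
  n = 564: C(564, 7) = 3469685994423792; 3469685994423792 < 3656158440062976? YES
  n = 565: C(565, 7) = 3513212521235560; 3513212521235560 < 3656158440062976? YES
  n = 566: C(566, 7) = 3557206237959440; 3557206237959440 < 3656158440062976? YES
  n = 567: C(567, 7) = 3601671315933933; 3601671315933933 < 3656158440062976? YES
  n = 568: C(568, 7) = 3646611956239704; 3646611956239704 < 3656158440062976? YES
  n = 569: C(569, 7) = 3692032389858348; 3692032389858348 < 3656158440062976? NO
The largest n with C(n, 7) < 3656158440062976 is n = 568 (where E[X] = 16882462760369/16926659444736 ≈ 0.99739). Hence R_6(7) > 568, i.e. R_6(7) ≥ 569.

Largest n = 568; hence R_6(7) > 568.


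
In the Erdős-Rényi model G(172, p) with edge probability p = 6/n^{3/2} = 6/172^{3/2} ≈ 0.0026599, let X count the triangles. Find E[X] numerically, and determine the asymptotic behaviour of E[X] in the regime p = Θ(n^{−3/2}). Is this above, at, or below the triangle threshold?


Number of potential triangles: C(172, 3) = 833340.
Each occurs with probability p³ ≈ (0.0026599)³ ≈ 1.8818099e-08.
By linearity: E[X] = C(172, 3)·p³ ≈ 833340 · 1.8818099e-08 ≈ 0.01568.
Since α = 3/2 > 1, p = c/n^{3/2} = o(1/n) is below the triangle threshold p ~ 1/n. Asymptotically E[X] ~ (c³/6)·n^{3(1−α)} = (6³/6)·n^{-1.5} → 0, so by Markov's inequality G has no triangles w.h.p.

E[X] ≈ 0.01568; in regime p = Θ(1/n^{3/2}) E[X] tends to 0 (below the triangle threshold p ~ 1/n).


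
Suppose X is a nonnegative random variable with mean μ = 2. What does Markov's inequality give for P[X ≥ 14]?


μ = E[X] = 2, a = 14.
Markov: P[X ≥ 14] ≤ μ/a = (2)/14 = 1/7.
Numerically: ≈ 0.143.
(Since a = 14 > μ = 2.000, the bound 1/7 is < 1 and informative.)

P[X ≥ 14] ≤ 1/7 ≈ 0.143.


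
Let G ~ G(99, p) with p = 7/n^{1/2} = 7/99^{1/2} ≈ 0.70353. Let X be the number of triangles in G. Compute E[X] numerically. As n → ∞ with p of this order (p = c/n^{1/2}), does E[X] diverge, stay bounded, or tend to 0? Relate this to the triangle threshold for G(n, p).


Number of potential triangles: C(99, 3) = 156849.
Each occurs with probability p³ ≈ (0.70353)³ ≈ 3.4821007e-01.
By linearity: E[X] = C(99, 3)·p³ ≈ 156849 · 3.4821007e-01 ≈ 54616.40148.
Since α = 1/2 < 1, p = c/n^{1/2} ≫ 1/n is above the triangle threshold p ~ 1/n. Asymptotically E[X] ~ (c³/6)·n^{3(1−α)} = (7³/6)·n^{1.5} → ∞; triangles are abundant w.h.p.

E[X] ≈ 54616.40148; in regime p = Θ(1/n^{1/2}) E[X] diverges (above the triangle threshold p ~ 1/n).


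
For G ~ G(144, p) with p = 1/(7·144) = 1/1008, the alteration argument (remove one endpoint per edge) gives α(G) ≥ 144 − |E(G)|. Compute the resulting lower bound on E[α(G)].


E[|E(G)|] = C(144, 2)·p = 10296 · (1/1008) = 143/14.
E[α(G)] ≥ n − E[|E(G)|] = 144 − 143/14 = 1873/14.
Numerically: ≈ 133.785714.
(This is only a lower bound; the true E[α(G)] may be larger.)

E[α(G)] ≥ 1873/14 ≈ 133.785714.


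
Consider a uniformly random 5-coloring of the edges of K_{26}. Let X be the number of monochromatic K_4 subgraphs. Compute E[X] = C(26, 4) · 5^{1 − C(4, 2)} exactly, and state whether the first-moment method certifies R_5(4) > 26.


E[X] = C(26, 4) · 5^{1 − 6} = 14950 · 5^{−5} = 14950/3125.
As a reduced fraction: E[X] = 598/125 ≈ 4.784.
Is E[X] < 1? NO.
Since E[X] ≥ 1, the first-moment bound is inconclusive at n = 26; it does NOT by itself certify R_5(4) > 26.

E[X] = 598/125 ≈ 4.784; E[X] ≥ 1; first-moment method inconclusive here.


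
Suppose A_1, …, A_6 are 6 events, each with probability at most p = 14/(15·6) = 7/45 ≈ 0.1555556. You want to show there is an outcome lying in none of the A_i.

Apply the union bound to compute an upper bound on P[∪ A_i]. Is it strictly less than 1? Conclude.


Union bound: P[∪_{i=1}^{6} A_i] ≤ Σ_i P[A_i] ≤ 6·p = 6·(7/45) = 14/15.
Numerically: 14/15 ≈ 0.9333333.
Is 14/15 < 1? YES.
Since P[∪ A_i] ≤ 14/15 < 1, the complement has P[∩ A_i^c] ≥ 1 − 14/15 = 1/15 > 0, so some outcome avoids every A_i.

6·p = 14/15 ≈ 0.9333333; existence CERTIFIED by the union bound.


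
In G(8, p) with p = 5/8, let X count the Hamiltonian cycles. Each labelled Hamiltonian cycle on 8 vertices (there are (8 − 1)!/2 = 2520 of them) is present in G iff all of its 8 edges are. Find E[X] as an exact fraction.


K_8 has (8 − 1)!/2 = 2520 labelled Hamiltonian cycles.
For each such Hamiltonian cycle H, let X_H = 1 if all 8 edges of H are present in G. Then P[X_H = 1] = p^{8} = (5/8)^{8} = 390625/16777216.
Summing the indicators: E[X] = Σ_H E[X_H] = 2520 · p^{8} = 2520 · 390625/16777216 = 123046875/2097152.
Numerically: E[X] ≈ 58.7.

E[X] = 2520 · (5/8)^{8} = 123046875/2097152 ≈ 58.7.


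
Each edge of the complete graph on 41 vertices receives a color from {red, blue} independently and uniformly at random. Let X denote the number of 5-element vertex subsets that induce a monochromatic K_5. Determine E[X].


Let X = Σ_S X_S over the C(41, 5) = 749398 subsets S of size 5, where X_S = 1 if the K_5 on S is monochromatic.
For a fixed S, the K_5 on S has C(5, 2) = 10 edges. P[all 10 edges red] = (1/2)^10, and likewise for blue, so P[monochromatic] = 2·(1/2)^10 = 2^{1 − 10} = 1/512.
By linearity of expectation: E[X] = C(41, 5) · 2^{1 − 10} = 749398 · 1/512 = 374699/256.
Numerically: E[X] ≈ 1463.6680.

E[X] = C(41,5)·2^(1−C(5,2)) = 374699/256 ≈ 1463.6680.
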